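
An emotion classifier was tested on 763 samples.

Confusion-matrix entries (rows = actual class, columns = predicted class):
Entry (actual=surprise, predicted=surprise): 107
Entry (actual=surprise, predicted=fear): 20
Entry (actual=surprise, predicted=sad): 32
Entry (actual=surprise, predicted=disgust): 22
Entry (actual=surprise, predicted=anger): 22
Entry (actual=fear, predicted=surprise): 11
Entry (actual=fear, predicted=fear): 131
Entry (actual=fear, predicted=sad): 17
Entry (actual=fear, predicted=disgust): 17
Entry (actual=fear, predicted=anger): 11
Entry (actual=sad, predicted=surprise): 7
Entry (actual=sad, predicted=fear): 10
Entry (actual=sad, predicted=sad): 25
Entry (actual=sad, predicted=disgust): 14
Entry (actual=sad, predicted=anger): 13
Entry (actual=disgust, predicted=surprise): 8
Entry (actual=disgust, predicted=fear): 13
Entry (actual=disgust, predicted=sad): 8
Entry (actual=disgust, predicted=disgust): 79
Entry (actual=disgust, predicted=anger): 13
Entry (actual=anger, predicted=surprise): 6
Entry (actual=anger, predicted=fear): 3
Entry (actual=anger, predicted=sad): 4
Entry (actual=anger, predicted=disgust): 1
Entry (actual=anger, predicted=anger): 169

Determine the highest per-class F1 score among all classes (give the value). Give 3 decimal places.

0.822

Per-class F1 score (2·TP/(2·TP+FP+FN)):
  surprise: TP=107, FP=11+7+8+6=32, FN=20+32+22+22=96 → 214/342 = 0.6257
  fear: TP=131, FP=20+10+13+3=46, FN=11+17+17+11=56 → 262/364 = 0.7198
  sad: TP=25, FP=32+17+8+4=61, FN=7+10+14+13=44 → 50/155 = 0.3226
  disgust: TP=79, FP=22+17+14+1=54, FN=8+13+8+13=42 → 158/254 = 0.6220
  anger: TP=169, FP=22+11+13+13=59, FN=6+3+4+1=14 → 338/411 = 0.8224
Highest is class 'anger' with F1 score = 0.822.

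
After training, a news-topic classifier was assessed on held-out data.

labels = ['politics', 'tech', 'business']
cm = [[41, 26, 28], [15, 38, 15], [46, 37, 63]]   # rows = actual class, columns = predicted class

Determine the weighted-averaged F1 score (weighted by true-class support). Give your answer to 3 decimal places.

Per-class F1 score (2·TP/(2·TP+FP+FN)):
  politics: TP=41, FP=15+46=61, FN=26+28=54 → 82/197 = 0.4162
  tech: TP=38, FP=26+37=63, FN=15+15=30 → 76/169 = 0.4497
  business: TP=63, FP=28+15=43, FN=46+37=83 → 126/252 = 0.5000
Weighted-F1 score = Σ (supportᵢ/N)·F1 scoreᵢ with N=309: (95/309)·0.4162 + (68/309)·0.4497 + (146/309)·0.5000 = 0.463

0.463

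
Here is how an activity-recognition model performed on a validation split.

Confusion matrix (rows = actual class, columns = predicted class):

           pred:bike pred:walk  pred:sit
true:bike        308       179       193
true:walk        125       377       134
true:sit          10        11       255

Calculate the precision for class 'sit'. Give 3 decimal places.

precision = TP/(TP+FP).
sit: TP=255, FP=193+134=327 → 255/582 = 0.4381

0.438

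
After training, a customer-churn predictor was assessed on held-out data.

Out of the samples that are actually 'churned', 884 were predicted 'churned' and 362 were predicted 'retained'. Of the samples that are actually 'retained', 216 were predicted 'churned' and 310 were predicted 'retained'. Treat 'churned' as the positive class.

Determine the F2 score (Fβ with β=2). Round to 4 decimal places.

0.7265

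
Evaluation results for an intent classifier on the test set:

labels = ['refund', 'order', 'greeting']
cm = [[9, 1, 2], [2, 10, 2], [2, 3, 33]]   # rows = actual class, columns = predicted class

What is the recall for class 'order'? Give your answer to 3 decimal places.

0.714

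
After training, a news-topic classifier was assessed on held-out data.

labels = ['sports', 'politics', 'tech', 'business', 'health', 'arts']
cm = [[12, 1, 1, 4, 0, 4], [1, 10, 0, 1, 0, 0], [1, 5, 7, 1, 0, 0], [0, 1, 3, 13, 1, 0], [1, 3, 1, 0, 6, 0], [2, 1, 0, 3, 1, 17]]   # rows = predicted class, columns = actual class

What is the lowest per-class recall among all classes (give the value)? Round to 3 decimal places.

0.476

Per-class recall (TP/(TP+FN)):
  sports: TP=12, FN=1+1+0+1+2=5 → 12/17 = 0.7059
  politics: TP=10, FN=1+5+1+3+1=11 → 10/21 = 0.4762
  tech: TP=7, FN=1+0+3+1+0=5 → 7/12 = 0.5833
  business: TP=13, FN=4+1+1+0+3=9 → 13/22 = 0.5909
  health: TP=6, FN=0+0+0+1+1=2 → 6/8 = 0.7500
  arts: TP=17, FN=4+0+0+0+0=4 → 17/21 = 0.8095
Lowest is class 'politics' with recall = 0.476.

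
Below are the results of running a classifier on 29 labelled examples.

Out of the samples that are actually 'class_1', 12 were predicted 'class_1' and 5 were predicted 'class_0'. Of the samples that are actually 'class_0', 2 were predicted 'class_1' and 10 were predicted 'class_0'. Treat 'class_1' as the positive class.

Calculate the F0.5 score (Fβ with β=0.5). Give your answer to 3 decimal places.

0.822

Fβ = (1+β²)·TP / ((1+β²)·TP + β²·FN + FP), with β²=1/4
= 1.25·12 / (1.25·12 + 0.25·5 + 2) = 0.822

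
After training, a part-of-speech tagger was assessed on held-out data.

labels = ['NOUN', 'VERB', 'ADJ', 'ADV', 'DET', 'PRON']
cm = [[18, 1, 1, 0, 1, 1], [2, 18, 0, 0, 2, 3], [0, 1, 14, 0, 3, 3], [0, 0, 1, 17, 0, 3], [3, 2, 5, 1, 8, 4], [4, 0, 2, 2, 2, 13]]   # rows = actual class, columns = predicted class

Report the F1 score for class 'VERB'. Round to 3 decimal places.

Treat 'VERB' as positive and all other classes as negative.
F1 score = 2·TP/(2·TP+FP+FN).
VERB: TP=18, FP=1+1+0+2+0=4, FN=2+0+0+2+3=7 → 36/47 = 0.7660

0.766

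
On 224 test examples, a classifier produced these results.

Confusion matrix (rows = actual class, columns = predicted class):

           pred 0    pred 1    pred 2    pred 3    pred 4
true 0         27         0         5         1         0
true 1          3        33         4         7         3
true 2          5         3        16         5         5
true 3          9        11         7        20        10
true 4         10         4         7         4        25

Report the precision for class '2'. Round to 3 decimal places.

0.410

Take TP from the diagonal, FP from the rest of the '2' prediction marginal, FN from the rest of the '2' actual marginal.
precision = TP/(TP+FP).
2: TP=16, FP=5+4+7+7=23 → 16/39 = 0.4103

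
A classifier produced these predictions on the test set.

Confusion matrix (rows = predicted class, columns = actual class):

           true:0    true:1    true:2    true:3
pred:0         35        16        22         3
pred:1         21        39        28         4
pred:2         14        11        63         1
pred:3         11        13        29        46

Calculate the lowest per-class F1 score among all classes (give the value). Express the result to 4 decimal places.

0.4459

Per-class F1 score (2·TP/(2·TP+FP+FN)):
  0: TP=35, FP=16+22+3=41, FN=21+14+11=46 → 70/157 = 0.44586
  1: TP=39, FP=21+28+4=53, FN=16+11+13=40 → 78/171 = 0.45614
  2: TP=63, FP=14+11+1=26, FN=22+28+29=79 → 126/231 = 0.54545
  3: TP=46, FP=11+13+29=53, FN=3+4+1=8 → 92/153 = 0.60131
Lowest is class '0' with F1 score = 0.4459.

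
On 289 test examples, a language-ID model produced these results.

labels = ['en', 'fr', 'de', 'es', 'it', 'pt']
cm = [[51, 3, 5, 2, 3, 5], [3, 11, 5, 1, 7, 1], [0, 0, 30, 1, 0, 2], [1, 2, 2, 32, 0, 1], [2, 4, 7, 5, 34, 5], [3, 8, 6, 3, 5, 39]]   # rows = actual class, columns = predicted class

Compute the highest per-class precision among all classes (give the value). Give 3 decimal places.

Per-class precision (TP/(TP+FP)):
  en: TP=51, FP=3+0+1+2+3=9 → 51/60 = 0.8500
  fr: TP=11, FP=3+0+2+4+8=17 → 11/28 = 0.3929
  de: TP=30, FP=5+5+2+7+6=25 → 30/55 = 0.5455
  es: TP=32, FP=2+1+1+5+3=12 → 32/44 = 0.7273
  it: TP=34, FP=3+7+0+0+5=15 → 34/49 = 0.6939
  pt: TP=39, FP=5+1+2+1+5=14 → 39/53 = 0.7358
Highest is class 'en' with precision = 0.850.

0.850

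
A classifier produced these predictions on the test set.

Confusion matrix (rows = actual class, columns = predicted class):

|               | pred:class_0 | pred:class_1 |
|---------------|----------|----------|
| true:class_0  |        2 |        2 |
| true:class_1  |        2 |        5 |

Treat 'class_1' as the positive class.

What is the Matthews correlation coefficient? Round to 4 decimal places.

MCC = (TP·TN − FP·FN) / √((TP+FP)(TP+FN)(TN+FP)(TN+FN))
Numerator = 5·2 − 2·2 = 6
Denominator = √(7·7·4·4) = √784 = 28.0000
MCC = 6 / 28.0000 = 0.2143

0.2143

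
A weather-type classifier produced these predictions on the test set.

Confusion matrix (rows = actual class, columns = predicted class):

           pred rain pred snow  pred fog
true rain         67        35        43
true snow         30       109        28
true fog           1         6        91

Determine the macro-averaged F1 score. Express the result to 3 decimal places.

Per-class F1 score (2·TP/(2·TP+FP+FN)):
  rain: TP=67, FP=30+1=31, FN=35+43=78 → 134/243 = 0.5514
  snow: TP=109, FP=35+6=41, FN=30+28=58 → 218/317 = 0.6877
  fog: TP=91, FP=43+28=71, FN=1+6=7 → 182/260 = 0.7000
Macro-F1 score = mean = (0.5514 + 0.6877 + 0.7000) / 3 = 0.646

0.646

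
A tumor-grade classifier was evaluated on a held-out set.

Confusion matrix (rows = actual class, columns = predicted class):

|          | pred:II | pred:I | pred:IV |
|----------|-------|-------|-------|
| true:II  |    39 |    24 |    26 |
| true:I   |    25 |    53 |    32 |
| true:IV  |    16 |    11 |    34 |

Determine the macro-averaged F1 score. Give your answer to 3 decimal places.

Per-class F1 score (2·TP/(2·TP+FP+FN)):
  II: TP=39, FP=25+16=41, FN=24+26=50 → 78/169 = 0.4615
  I: TP=53, FP=24+11=35, FN=25+32=57 → 106/198 = 0.5354
  IV: TP=34, FP=26+32=58, FN=16+11=27 → 68/153 = 0.4444
Macro-F1 score = mean = (0.4615 + 0.5354 + 0.4444) / 3 = 0.480

0.480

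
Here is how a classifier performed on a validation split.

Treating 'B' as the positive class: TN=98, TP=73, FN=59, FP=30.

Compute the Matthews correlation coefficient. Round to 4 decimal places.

0.3257

MCC = (TP·TN − FP·FN) / √((TP+FP)(TP+FN)(TN+FP)(TN+FN))
Numerator = 73·98 − 30·59 = 5384
Denominator = √(103·132·128·157) = √273225216 = 16529.5256
MCC = 5384 / 16529.5256 = 0.3257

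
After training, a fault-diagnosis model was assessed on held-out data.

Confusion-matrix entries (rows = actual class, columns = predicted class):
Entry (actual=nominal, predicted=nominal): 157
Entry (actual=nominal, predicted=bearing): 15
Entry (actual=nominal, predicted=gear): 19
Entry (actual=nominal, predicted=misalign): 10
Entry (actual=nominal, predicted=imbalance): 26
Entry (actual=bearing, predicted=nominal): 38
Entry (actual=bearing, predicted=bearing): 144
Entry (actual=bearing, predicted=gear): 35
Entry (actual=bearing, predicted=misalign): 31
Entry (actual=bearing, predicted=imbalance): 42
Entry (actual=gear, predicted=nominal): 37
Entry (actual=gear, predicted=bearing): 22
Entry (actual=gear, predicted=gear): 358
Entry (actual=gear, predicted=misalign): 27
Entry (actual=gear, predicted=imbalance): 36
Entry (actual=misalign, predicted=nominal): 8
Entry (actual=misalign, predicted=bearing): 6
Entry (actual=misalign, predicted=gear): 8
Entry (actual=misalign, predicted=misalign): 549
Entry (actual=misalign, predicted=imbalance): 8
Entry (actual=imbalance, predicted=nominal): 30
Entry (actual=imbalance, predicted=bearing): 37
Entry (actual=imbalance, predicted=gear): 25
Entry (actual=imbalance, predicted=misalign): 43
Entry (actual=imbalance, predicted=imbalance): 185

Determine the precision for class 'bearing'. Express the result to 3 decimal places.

0.643

Treat 'bearing' as positive and all other classes as negative.
precision = TP/(TP+FP).
bearing: TP=144, FP=15+22+6+37=80 → 144/224 = 0.6429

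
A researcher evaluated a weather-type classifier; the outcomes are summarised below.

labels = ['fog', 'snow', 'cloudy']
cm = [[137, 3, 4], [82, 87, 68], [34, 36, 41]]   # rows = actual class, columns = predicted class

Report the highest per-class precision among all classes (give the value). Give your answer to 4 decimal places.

Per-class precision (TP/(TP+FP)):
  fog: TP=137, FP=82+34=116 → 137/253 = 0.54150
  snow: TP=87, FP=3+36=39 → 87/126 = 0.69048
  cloudy: TP=41, FP=4+68=72 → 41/113 = 0.36283
Highest is class 'snow' with precision = 0.6905.

0.6905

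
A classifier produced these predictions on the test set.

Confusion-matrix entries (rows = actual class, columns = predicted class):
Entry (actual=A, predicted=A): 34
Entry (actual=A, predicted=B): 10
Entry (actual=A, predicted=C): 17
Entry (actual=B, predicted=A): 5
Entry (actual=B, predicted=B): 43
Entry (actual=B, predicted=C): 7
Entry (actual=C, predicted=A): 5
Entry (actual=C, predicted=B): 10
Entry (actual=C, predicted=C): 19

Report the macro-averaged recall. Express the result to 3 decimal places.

0.633

Per-class recall (TP/(TP+FN)):
  A: TP=34, FN=10+17=27 → 34/61 = 0.5574
  B: TP=43, FN=5+7=12 → 43/55 = 0.7818
  C: TP=19, FN=5+10=15 → 19/34 = 0.5588
Macro-recall = mean = (0.5574 + 0.7818 + 0.5588) / 3 = 0.633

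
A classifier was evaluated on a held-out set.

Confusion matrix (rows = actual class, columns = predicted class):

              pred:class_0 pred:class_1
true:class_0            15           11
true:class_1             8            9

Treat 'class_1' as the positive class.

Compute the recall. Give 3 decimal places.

0.529

Recall = TP/(TP+FN) = 9/(9+8) = 9/17 = 0.529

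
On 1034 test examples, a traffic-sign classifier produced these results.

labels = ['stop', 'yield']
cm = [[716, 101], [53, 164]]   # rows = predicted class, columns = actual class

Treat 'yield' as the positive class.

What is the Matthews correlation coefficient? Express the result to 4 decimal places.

0.5896

MCC = (TP·TN − FP·FN) / √((TP+FP)(TP+FN)(TN+FP)(TN+FN))
Numerator = 164·716 − 53·101 = 112071
Denominator = √(217·265·769·817) = √36128838865 = 190075.8766
MCC = 112071 / 190075.8766 = 0.5896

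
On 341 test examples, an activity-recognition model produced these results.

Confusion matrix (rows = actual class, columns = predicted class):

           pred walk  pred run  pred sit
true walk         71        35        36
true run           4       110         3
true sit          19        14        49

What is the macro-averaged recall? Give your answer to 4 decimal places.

0.6792

Per-class recall (TP/(TP+FN)):
  walk: TP=71, FN=35+36=71 → 71/142 = 0.50000
  run: TP=110, FN=4+3=7 → 110/117 = 0.94017
  sit: TP=49, FN=19+14=33 → 49/82 = 0.59756
Macro-recall = mean = (0.50000 + 0.94017 + 0.59756) / 3 = 0.6792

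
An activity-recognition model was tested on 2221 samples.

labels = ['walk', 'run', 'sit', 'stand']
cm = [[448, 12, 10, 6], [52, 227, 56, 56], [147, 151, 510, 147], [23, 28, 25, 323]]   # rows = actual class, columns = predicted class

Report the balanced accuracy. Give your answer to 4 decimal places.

Balanced accuracy = mean of per-class recall.
  walk: recall = 448/476 = 0.94118
  run: recall = 227/391 = 0.58056
  sit: recall = 510/955 = 0.53403
  stand: recall = 323/399 = 0.80952
Mean = (0.94118 + 0.58056 + 0.53403 + 0.80952) / 4 = 0.7163

0.7163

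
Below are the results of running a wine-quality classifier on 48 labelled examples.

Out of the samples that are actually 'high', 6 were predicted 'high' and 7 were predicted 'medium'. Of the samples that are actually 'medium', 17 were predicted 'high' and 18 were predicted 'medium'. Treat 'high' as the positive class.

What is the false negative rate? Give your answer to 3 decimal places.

0.538

FNR = FN/(FN+TP) = 7/(7+6) = 0.538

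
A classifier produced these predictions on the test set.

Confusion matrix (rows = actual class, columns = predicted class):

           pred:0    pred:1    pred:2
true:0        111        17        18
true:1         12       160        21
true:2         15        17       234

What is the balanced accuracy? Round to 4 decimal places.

0.8230

Balanced accuracy = mean of per-class recall.
  0: recall = 111/146 = 0.76027
  1: recall = 160/193 = 0.82902
  2: recall = 234/266 = 0.87970
Mean = (0.76027 + 0.82902 + 0.87970) / 3 = 0.8230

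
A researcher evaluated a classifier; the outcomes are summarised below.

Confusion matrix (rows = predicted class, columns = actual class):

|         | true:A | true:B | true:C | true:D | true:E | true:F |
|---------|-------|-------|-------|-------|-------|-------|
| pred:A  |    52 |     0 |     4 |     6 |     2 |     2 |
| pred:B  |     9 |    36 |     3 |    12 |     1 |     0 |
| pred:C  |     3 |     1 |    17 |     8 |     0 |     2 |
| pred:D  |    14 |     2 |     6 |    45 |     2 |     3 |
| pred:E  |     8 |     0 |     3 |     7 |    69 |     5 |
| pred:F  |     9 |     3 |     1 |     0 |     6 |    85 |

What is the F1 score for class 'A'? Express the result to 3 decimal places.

0.646

F1 score = 2·TP/(2·TP+FP+FN).
A: TP=52, FP=0+4+6+2+2=14, FN=9+3+14+8+9=43 → 104/161 = 0.6460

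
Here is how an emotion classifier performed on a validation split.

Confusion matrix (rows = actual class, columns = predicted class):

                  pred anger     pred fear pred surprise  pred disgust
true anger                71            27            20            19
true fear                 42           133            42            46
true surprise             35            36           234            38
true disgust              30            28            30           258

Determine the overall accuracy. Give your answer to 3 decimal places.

Accuracy = trace / total = (71+133+234+258=696) / 1089 = 696/1089 = 0.639

0.639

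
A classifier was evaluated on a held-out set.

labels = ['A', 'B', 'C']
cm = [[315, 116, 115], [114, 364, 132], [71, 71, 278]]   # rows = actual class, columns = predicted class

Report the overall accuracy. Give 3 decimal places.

0.607

Accuracy = trace / total = (315+364+278=957) / 1576 = 957/1576 = 0.607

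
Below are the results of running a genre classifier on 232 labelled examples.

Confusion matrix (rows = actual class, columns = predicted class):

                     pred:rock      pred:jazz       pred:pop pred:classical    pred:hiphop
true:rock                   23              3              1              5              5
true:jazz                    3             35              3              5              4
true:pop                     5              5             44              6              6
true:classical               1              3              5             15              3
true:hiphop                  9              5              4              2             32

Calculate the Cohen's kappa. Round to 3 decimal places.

Observed agreement pₒ = trace/N = 149/232 = 0.6422
Expected agreement pₑ = Σ (rowᵢ·colᵢ)/N² = (37·41 + 50·51 + 66·57 + 27·33 + 52·50)/232² = 0.2103
κ = (pₒ − pₑ)/(1 − pₑ) = (0.6422 − 0.2103)/(1 − 0.2103) = 0.547

0.547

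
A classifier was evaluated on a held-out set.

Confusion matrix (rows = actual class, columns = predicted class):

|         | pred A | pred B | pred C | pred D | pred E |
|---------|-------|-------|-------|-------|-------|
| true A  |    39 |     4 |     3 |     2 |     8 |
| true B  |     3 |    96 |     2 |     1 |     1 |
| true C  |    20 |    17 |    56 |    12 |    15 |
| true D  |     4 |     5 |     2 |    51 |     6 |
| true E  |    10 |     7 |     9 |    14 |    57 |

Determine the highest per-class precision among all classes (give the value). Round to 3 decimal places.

0.778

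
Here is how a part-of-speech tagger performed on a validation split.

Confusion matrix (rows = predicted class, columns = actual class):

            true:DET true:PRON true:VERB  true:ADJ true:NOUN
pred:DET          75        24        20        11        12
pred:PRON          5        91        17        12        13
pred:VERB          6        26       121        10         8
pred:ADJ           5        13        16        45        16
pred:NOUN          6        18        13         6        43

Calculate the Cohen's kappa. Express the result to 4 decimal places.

Observed agreement pₒ = trace/N = 375/632 = 0.59335
Expected agreement pₑ = Σ (rowᵢ·colᵢ)/N² = (97·142 + 172·138 + 187·171 + 84·95 + 92·86)/632² = 0.21376
κ = (pₒ − pₑ)/(1 − pₑ) = (0.59335 − 0.21376)/(1 − 0.21376) = 0.4828

0.4828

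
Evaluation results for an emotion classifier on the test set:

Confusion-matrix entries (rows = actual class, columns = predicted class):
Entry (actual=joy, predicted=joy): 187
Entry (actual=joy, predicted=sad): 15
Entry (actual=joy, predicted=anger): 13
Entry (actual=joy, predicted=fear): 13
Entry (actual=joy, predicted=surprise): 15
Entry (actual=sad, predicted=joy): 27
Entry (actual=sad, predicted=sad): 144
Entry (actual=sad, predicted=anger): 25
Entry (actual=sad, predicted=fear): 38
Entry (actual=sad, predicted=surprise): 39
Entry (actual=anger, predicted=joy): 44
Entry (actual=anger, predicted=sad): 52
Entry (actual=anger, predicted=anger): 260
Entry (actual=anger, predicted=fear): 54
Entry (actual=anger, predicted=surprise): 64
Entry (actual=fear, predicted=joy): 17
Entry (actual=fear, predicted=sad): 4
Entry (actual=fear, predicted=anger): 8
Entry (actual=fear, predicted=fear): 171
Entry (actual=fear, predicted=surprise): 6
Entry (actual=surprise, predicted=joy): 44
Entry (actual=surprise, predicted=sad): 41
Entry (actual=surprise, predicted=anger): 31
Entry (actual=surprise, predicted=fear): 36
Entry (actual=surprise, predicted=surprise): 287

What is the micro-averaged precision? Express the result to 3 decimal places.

0.642

Micro-averaging pools counts across classes: ΣTP=1049, ΣFP=586, ΣFN=586.
Micro-precision = TP/(TP+FP) on pooled counts = 0.642 (equals overall accuracy in single-label multiclass).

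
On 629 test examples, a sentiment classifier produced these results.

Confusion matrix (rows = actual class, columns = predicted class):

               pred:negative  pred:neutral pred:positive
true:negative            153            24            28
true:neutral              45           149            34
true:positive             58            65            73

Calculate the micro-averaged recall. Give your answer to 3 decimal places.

0.596

Micro-averaging pools counts across classes: ΣTP=375, ΣFP=254, ΣFN=254.
Micro-recall = TP/(TP+FN) on pooled counts = 0.596 (equals overall accuracy in single-label multiclass).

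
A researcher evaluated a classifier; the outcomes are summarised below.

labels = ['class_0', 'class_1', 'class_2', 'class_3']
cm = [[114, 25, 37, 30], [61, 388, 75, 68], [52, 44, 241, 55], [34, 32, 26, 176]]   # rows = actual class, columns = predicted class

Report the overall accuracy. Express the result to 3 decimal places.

0.630

Accuracy = trace / total = (114+388+241+176=919) / 1458 = 919/1458 = 0.630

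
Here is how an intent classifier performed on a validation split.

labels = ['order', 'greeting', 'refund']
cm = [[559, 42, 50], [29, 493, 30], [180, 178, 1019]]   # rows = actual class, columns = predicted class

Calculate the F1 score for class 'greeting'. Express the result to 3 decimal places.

F1 score = 2·TP/(2·TP+FP+FN).
greeting: TP=493, FP=42+178=220, FN=29+30=59 → 986/1265 = 0.7794

0.779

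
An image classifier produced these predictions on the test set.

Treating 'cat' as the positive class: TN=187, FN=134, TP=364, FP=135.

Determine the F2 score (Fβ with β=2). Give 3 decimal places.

Fβ = (1+β²)·TP / ((1+β²)·TP + β²·FN + FP), with β²=4
= 5·364 / (5·364 + 4·134 + 135) = 0.731

0.731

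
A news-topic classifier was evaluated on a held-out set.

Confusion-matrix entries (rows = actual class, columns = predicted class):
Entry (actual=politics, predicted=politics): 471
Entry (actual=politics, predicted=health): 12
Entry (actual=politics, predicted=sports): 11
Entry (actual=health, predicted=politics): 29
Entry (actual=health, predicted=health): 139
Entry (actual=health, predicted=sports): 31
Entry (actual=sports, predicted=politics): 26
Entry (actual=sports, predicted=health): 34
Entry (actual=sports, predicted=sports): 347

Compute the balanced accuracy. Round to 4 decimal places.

0.8348

Balanced accuracy = mean of per-class recall.
  politics: recall = 471/494 = 0.95344
  health: recall = 139/199 = 0.69849
  sports: recall = 347/407 = 0.85258
Mean = (0.95344 + 0.69849 + 0.85258) / 3 = 0.8348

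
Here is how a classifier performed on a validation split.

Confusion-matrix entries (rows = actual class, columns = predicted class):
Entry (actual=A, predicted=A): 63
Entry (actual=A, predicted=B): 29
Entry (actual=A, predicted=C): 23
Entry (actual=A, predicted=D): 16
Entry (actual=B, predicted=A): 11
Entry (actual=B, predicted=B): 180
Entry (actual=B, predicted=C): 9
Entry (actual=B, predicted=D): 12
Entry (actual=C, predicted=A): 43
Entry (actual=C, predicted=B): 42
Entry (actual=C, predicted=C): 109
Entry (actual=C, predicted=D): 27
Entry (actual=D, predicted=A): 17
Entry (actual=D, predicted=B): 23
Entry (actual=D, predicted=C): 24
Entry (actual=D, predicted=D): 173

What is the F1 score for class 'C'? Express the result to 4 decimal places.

0.5648

One-vs-rest for 'C': TP = diagonal; FP = other classes predicted 'C'; FN = 'C' predicted as other.
F1 score = 2·TP/(2·TP+FP+FN).
C: TP=109, FP=23+9+24=56, FN=43+42+27=112 → 218/386 = 0.56477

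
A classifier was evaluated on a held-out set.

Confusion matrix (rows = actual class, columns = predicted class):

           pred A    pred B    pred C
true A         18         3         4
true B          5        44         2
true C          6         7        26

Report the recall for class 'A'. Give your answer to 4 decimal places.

Treat 'A' as positive and all other classes as negative.
recall = TP/(TP+FN).
A: TP=18, FN=3+4=7 → 18/25 = 0.72000

0.7200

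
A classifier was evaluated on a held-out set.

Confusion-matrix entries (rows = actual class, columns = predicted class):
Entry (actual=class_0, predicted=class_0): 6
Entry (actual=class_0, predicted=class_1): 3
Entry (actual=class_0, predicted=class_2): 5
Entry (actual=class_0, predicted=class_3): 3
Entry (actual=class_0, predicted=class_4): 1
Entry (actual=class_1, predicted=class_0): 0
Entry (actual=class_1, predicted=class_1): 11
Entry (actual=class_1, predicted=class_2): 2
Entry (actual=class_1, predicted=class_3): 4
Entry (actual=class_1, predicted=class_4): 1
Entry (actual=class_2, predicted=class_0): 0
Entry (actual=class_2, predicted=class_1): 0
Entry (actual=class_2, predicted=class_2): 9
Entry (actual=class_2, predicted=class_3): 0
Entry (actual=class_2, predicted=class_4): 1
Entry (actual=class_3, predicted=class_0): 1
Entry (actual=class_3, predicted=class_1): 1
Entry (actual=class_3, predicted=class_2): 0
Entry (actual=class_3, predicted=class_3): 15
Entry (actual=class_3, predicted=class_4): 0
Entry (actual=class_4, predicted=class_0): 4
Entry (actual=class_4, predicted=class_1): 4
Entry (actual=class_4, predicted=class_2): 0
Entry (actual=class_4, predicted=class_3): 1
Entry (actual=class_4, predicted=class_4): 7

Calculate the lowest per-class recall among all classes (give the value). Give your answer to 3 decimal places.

Per-class recall (TP/(TP+FN)):
  class_0: TP=6, FN=3+5+3+1=12 → 6/18 = 0.3333
  class_1: TP=11, FN=0+2+4+1=7 → 11/18 = 0.6111
  class_2: TP=9, FN=0+0+0+1=1 → 9/10 = 0.9000
  class_3: TP=15, FN=1+1+0+0=2 → 15/17 = 0.8824
  class_4: TP=7, FN=4+4+0+1=9 → 7/16 = 0.4375
Lowest is class 'class_0' with recall = 0.333.

0.333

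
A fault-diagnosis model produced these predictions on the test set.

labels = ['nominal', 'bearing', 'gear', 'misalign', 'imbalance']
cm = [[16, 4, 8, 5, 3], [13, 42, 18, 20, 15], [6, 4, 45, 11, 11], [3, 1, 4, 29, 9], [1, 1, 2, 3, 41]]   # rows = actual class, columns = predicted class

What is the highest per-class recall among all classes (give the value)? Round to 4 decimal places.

Per-class recall (TP/(TP+FN)):
  nominal: TP=16, FN=4+8+5+3=20 → 16/36 = 0.44444
  bearing: TP=42, FN=13+18+20+15=66 → 42/108 = 0.38889
  gear: TP=45, FN=6+4+11+11=32 → 45/77 = 0.58442
  misalign: TP=29, FN=3+1+4+9=17 → 29/46 = 0.63043
  imbalance: TP=41, FN=1+1+2+3=7 → 41/48 = 0.85417
Highest is class 'imbalance' with recall = 0.8542.

0.8542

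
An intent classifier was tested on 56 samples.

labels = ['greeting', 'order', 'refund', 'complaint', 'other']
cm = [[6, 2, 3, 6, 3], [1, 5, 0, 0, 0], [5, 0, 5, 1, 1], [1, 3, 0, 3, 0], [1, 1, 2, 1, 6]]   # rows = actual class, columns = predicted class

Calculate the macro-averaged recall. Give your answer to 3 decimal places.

0.505

Per-class recall (TP/(TP+FN)):
  greeting: TP=6, FN=2+3+6+3=14 → 6/20 = 0.3000
  order: TP=5, FN=1+0+0+0=1 → 5/6 = 0.8333
  refund: TP=5, FN=5+0+1+1=7 → 5/12 = 0.4167
  complaint: TP=3, FN=1+3+0+0=4 → 3/7 = 0.4286
  other: TP=6, FN=1+1+2+1=5 → 6/11 = 0.5455
Macro-recall = mean = (0.3000 + 0.8333 + 0.4167 + 0.4286 + 0.5455) / 5 = 0.505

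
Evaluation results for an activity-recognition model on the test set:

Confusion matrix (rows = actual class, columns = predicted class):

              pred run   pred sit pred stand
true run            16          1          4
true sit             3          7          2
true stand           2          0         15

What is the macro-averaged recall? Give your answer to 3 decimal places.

0.743

Per-class recall (TP/(TP+FN)):
  run: TP=16, FN=1+4=5 → 16/21 = 0.7619
  sit: TP=7, FN=3+2=5 → 7/12 = 0.5833
  stand: TP=15, FN=2+0=2 → 15/17 = 0.8824
Macro-recall = mean = (0.7619 + 0.5833 + 0.8824) / 3 = 0.743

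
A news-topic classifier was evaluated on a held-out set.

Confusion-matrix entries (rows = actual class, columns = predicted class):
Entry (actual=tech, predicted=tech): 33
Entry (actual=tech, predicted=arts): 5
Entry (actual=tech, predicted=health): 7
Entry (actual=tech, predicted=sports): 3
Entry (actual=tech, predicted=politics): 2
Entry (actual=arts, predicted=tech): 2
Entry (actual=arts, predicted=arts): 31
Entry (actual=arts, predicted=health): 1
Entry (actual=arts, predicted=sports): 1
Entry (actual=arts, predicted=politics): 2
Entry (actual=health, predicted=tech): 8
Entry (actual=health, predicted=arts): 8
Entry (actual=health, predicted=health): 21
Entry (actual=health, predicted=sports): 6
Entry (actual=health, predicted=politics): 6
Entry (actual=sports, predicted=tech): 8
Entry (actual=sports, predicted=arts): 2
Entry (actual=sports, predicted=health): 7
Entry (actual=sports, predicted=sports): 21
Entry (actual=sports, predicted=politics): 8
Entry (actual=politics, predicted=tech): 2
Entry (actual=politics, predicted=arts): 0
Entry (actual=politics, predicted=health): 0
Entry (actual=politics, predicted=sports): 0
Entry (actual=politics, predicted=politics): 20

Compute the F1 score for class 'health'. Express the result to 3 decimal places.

Take TP from the diagonal, FP from the rest of the 'health' prediction marginal, FN from the rest of the 'health' actual marginal.
F1 score = 2·TP/(2·TP+FP+FN).
health: TP=21, FP=7+1+7+0=15, FN=8+8+6+6=28 → 42/85 = 0.4941

0.494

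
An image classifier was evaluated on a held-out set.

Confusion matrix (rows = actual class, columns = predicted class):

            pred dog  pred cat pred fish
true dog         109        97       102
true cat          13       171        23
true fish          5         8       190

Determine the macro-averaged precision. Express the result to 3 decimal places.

0.694

Per-class precision (TP/(TP+FP)):
  dog: TP=109, FP=13+5=18 → 109/127 = 0.8583
  cat: TP=171, FP=97+8=105 → 171/276 = 0.6196
  fish: TP=190, FP=102+23=125 → 190/315 = 0.6032
Macro-precision = mean = (0.8583 + 0.6196 + 0.6032) / 3 = 0.694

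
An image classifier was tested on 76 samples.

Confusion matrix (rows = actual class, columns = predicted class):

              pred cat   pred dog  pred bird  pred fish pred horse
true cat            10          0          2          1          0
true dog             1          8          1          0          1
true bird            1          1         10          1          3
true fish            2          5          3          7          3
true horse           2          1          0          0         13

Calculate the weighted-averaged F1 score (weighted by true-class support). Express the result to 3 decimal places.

Per-class F1 score (2·TP/(2·TP+FP+FN)):
  cat: TP=10, FP=1+1+2+2=6, FN=0+2+1+0=3 → 20/29 = 0.6897
  dog: TP=8, FP=0+1+5+1=7, FN=1+1+0+1=3 → 16/26 = 0.6154
  bird: TP=10, FP=2+1+3+0=6, FN=1+1+1+3=6 → 20/32 = 0.6250
  fish: TP=7, FP=1+0+1+0=2, FN=2+5+3+3=13 → 14/29 = 0.4828
  horse: TP=13, FP=0+1+3+3=7, FN=2+1+0+0=3 → 26/36 = 0.7222
Weighted-F1 score = Σ (supportᵢ/N)·F1 scoreᵢ with N=76: (13/76)·0.6897 + (11/76)·0.6154 + (16/76)·0.6250 + (20/76)·0.4828 + (16/76)·0.7222 = 0.618

0.618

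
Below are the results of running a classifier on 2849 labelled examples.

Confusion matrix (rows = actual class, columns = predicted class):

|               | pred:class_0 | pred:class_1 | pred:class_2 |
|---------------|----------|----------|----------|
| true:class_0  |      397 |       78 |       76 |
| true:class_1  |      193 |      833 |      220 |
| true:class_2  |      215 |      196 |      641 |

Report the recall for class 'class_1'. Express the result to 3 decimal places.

0.669

Treat 'class_1' as positive and all other classes as negative.
recall = TP/(TP+FN).
class_1: TP=833, FN=193+220=413 → 833/1246 = 0.6685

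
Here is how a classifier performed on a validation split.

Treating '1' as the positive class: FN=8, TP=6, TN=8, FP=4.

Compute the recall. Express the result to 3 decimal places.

0.429

Recall = TP/(TP+FN) = 6/(6+8) = 6/14 = 0.429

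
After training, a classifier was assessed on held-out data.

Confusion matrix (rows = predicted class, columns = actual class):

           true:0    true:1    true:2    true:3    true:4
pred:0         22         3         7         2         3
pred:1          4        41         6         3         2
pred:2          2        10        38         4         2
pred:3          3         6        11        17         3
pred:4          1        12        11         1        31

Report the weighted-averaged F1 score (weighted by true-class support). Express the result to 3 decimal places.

0.610

Per-class F1 score (2·TP/(2·TP+FP+FN)):
  0: TP=22, FP=3+7+2+3=15, FN=4+2+3+1=10 → 44/69 = 0.6377
  1: TP=41, FP=4+6+3+2=15, FN=3+10+6+12=31 → 82/128 = 0.6406
  2: TP=38, FP=2+10+4+2=18, FN=7+6+11+11=35 → 76/129 = 0.5891
  3: TP=17, FP=3+6+11+3=23, FN=2+3+4+1=10 → 34/67 = 0.5075
  4: TP=31, FP=1+12+11+1=25, FN=3+2+2+3=10 → 62/97 = 0.6392
Weighted-F1 score = Σ (supportᵢ/N)·F1 scoreᵢ with N=245: (32/245)·0.6377 + (72/245)·0.6406 + (73/245)·0.5891 + (27/245)·0.5075 + (41/245)·0.6392 = 0.610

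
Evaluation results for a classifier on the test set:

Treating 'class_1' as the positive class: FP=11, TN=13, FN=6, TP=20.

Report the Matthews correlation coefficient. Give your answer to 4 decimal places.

MCC = (TP·TN − FP·FN) / √((TP+FP)(TP+FN)(TN+FP)(TN+FN))
Numerator = 20·13 − 11·6 = 194
Denominator = √(31·26·24·19) = √367536 = 606.2475
MCC = 194 / 606.2475 = 0.3200

0.3200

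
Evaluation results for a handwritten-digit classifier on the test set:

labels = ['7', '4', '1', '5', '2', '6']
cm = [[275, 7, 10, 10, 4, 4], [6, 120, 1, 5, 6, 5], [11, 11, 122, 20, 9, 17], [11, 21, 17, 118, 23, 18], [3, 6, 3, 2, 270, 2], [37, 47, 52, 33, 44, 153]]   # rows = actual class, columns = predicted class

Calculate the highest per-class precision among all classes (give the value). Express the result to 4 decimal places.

Per-class precision (TP/(TP+FP)):
  7: TP=275, FP=6+11+11+3+37=68 → 275/343 = 0.80175
  4: TP=120, FP=7+11+21+6+47=92 → 120/212 = 0.56604
  1: TP=122, FP=10+1+17+3+52=83 → 122/205 = 0.59512
  5: TP=118, FP=10+5+20+2+33=70 → 118/188 = 0.62766
  2: TP=270, FP=4+6+9+23+44=86 → 270/356 = 0.75843
  6: TP=153, FP=4+5+17+18+2=46 → 153/199 = 0.76884
Highest is class '7' with precision = 0.8017.

0.8017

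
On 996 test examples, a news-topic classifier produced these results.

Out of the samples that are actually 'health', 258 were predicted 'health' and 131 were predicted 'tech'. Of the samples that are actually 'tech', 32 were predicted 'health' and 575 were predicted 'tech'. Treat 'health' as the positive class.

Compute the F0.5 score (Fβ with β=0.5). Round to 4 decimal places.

0.8328

Fβ = (1+β²)·TP / ((1+β²)·TP + β²·FN + FP), with β²=1/4
= 1.25·258 / (1.25·258 + 0.25·131 + 32) = 0.8328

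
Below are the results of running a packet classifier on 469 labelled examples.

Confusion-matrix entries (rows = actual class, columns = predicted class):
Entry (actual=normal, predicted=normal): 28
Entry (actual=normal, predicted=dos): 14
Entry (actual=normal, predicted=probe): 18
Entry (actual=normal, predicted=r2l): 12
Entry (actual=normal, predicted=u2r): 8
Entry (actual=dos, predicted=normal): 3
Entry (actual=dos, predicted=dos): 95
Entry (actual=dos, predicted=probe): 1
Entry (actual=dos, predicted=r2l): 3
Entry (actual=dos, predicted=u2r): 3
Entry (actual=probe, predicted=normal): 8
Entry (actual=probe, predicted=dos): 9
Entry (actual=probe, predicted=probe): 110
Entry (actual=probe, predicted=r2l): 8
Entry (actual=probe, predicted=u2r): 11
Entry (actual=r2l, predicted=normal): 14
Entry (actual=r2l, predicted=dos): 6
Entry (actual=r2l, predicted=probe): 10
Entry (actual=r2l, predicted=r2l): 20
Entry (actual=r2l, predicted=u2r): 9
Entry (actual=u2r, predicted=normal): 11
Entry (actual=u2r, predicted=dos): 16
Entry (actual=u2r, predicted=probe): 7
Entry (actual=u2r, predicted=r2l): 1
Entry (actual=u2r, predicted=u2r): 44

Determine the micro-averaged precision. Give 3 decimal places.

Micro-averaging pools counts across classes: ΣTP=297, ΣFP=172, ΣFN=172.
Micro-precision = TP/(TP+FP) on pooled counts = 0.633 (equals overall accuracy in single-label multiclass).

0.633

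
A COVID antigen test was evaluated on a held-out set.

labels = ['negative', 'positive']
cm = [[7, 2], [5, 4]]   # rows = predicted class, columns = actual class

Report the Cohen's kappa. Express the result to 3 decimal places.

0.222

Observed agreement pₒ = trace/N = 11/18 = 0.6111
Expected agreement pₑ = Σ (rowᵢ·colᵢ)/N² = (12·9 + 6·9)/18² = 0.5000
κ = (pₒ − pₑ)/(1 − pₑ) = (0.6111 − 0.5000)/(1 − 0.5000) = 0.222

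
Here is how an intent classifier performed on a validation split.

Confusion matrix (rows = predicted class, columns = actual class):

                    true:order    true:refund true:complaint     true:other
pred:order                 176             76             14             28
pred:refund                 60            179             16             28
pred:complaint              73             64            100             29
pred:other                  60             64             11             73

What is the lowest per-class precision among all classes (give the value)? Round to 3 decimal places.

Per-class precision (TP/(TP+FP)):
  order: TP=176, FP=76+14+28=118 → 176/294 = 0.5986
  refund: TP=179, FP=60+16+28=104 → 179/283 = 0.6325
  complaint: TP=100, FP=73+64+29=166 → 100/266 = 0.3759
  other: TP=73, FP=60+64+11=135 → 73/208 = 0.3510
Lowest is class 'other' with precision = 0.351.

0.351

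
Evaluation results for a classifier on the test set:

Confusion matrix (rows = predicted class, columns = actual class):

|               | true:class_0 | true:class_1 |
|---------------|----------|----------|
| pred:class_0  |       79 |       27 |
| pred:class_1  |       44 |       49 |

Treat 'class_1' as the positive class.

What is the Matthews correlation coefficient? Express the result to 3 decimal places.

MCC = (TP·TN − FP·FN) / √((TP+FP)(TP+FN)(TN+FP)(TN+FN))
Numerator = 49·79 − 44·27 = 2683
Denominator = √(93·76·123·106) = √92152584 = 9599.6137
MCC = 2683 / 9599.6137 = 0.279

0.279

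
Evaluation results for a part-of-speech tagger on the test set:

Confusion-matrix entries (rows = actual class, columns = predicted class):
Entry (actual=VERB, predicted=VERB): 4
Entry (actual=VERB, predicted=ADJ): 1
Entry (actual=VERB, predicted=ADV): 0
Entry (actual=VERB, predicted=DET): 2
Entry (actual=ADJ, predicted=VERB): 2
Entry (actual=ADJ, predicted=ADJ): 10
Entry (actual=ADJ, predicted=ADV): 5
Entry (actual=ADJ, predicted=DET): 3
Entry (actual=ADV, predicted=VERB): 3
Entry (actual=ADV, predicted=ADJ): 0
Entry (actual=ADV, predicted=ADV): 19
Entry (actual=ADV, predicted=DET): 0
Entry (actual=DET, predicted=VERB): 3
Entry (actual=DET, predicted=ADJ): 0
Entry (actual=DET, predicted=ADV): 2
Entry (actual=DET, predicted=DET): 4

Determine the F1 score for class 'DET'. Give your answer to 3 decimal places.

Take TP from the diagonal, FP from the rest of the 'DET' prediction marginal, FN from the rest of the 'DET' actual marginal.
F1 score = 2·TP/(2·TP+FP+FN).
DET: TP=4, FP=2+3+0=5, FN=3+0+2=5 → 8/18 = 0.4444

0.444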